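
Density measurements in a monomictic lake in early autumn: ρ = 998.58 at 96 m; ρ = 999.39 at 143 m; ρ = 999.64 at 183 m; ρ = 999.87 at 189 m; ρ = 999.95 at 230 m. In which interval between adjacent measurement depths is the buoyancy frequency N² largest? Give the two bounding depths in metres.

183–189 m

Compute the density gradient over each adjacent pair:
  96–143 m: Δρ/Δz = 0.81/47 = 0.017 kg m⁻⁴
  143–183 m: Δρ/Δz = 0.25/40 = 6.3 × 10⁻³ kg m⁻⁴
  183–189 m: Δρ/Δz = 0.23/6 = 0.038 kg m⁻⁴
  189–230 m: Δρ/Δz = 0.08/41 = 2.0 × 10⁻³ kg m⁻⁴
The largest gradient is in the 183–189 m interval — the pycnocline.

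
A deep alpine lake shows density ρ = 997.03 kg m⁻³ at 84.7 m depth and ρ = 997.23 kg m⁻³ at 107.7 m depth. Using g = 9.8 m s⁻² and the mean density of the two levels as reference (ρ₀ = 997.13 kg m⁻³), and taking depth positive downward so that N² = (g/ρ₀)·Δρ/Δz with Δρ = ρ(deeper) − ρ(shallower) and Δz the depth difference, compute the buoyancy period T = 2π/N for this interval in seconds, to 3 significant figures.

Δρ = 997.23 − 997.03 = 0.20 kg m⁻³ over Δz = 107.7 − 84.7 = 23 m.
N² = (9.8/997.13) × (0.20/23) = 8.5463 × 10⁻⁵ s⁻².
N = √(8.5463 × 10⁻⁵) = 9.2446 × 10⁻³ rad s⁻¹, so T = 2π/N = 679.66 s ≈ 680 s.

680 s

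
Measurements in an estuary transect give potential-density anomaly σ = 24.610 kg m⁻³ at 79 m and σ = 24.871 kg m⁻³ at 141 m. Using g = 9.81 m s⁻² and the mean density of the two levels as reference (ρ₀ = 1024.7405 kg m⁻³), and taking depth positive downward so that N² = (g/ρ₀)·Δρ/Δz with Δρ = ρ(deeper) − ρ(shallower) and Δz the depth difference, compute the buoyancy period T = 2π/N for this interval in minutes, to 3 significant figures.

Δρ = 1024.871 − 1024.610 = 0.261 kg m⁻³ over Δz = 141 − 79 = 62 m.
N² = (9.81/1024.7405) × (0.261/62) = 4.0300 × 10⁻⁵ s⁻².
N = √(4.0300 × 10⁻⁵) = 6.3482 × 10⁻³ rad s⁻¹, so T = 2π/N = 989.76 s = 16.496 min ≈ 16.5 min.

16.5 min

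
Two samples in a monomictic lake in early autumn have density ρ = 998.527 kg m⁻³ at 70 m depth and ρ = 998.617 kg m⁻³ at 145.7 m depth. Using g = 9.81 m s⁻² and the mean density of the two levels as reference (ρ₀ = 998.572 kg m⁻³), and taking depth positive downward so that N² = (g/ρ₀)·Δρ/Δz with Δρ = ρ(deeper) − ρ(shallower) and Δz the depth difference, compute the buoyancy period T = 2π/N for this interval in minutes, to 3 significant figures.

30.6 min

Δρ = 998.617 − 998.527 = 0.090 kg m⁻³ over Δz = 145.7 − 70 = 75.7 m.
N² = (9.81/998.572) × (0.090/75.7) = 1.1680 × 10⁻⁵ s⁻².
N = √(1.1680 × 10⁻⁵) = 3.4176 × 10⁻³ rad s⁻¹, so T = 2π/N = 1.8385 × 10³ s = 30.642 min ≈ 30.6 min.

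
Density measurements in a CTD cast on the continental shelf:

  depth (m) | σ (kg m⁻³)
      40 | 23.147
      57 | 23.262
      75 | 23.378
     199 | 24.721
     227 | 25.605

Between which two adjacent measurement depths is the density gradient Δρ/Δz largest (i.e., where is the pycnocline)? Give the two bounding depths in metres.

199–227 m

Compute the density gradient over each adjacent pair:
  40–57 m: Δρ/Δz = 0.115/17 = 6.8 × 10⁻³ kg m⁻⁴
  57–75 m: Δρ/Δz = 0.116/18 = 6.4 × 10⁻³ kg m⁻⁴
  75–199 m: Δρ/Δz = 1.343/124 = 0.011 kg m⁻⁴
  199–227 m: Δρ/Δz = 0.884/28 = 0.032 kg m⁻⁴
The largest gradient is in the 199–227 m interval — the pycnocline.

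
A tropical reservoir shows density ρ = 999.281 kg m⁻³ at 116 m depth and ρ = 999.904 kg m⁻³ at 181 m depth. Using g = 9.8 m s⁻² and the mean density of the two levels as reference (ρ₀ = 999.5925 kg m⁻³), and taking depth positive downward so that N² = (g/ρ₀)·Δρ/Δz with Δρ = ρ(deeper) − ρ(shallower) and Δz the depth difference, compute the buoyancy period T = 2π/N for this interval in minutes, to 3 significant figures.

10.8 min

Δρ = 999.904 − 999.281 = 0.623 kg m⁻³ over Δz = 181 − 116 = 65 m.
N² = (9.8/999.5925) × (0.623/65) = 9.3968 × 10⁻⁵ s⁻².
N = √(9.3968 × 10⁻⁵) = 9.6937 × 10⁻³ rad s⁻¹, so T = 2π/N = 648.17 s = 10.803 min ≈ 10.8 min.
Since Δρ > 0 the layer is stably stratified.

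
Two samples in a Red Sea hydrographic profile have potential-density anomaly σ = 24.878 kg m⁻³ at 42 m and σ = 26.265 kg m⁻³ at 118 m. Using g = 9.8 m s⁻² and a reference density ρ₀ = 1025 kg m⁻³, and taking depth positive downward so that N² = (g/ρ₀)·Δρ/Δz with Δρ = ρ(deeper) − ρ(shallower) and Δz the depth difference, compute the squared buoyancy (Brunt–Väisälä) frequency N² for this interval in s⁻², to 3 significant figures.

1.74 × 10⁻⁴ s⁻²

Δρ = 1026.265 − 1024.878 = 1.387 kg m⁻³ over Δz = 118 − 42 = 76 m.
N² = (9.8/1025) × (1.387/76) = 1.7449 × 10⁻⁴ s⁻² ≈ 1.74 × 10⁻⁴ s⁻².
N² > 0, so the interval is statically stable.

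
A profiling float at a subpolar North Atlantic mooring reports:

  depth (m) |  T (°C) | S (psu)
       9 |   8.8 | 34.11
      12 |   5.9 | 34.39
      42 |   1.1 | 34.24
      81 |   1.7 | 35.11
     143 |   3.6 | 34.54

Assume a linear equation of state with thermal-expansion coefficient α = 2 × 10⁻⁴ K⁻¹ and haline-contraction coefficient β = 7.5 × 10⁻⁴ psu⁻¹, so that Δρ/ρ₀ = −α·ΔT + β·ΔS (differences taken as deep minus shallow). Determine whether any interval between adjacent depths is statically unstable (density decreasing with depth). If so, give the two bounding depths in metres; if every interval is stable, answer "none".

Evaluate Δρ/ρ₀ = −αΔT + βΔS across each adjacent pair:
  9–12 m: −αΔT+βΔS = −(2 × 10⁻⁴)(-2.9)+(7.5 × 10⁻⁴)(+0.28) = 7.9 × 10⁻⁴ → stable
  12–42 m: −αΔT+βΔS = −(2 × 10⁻⁴)(-4.8)+(7.5 × 10⁻⁴)(-0.15) = 8.5 × 10⁻⁴ → stable
  42–81 m: −αΔT+βΔS = −(2 × 10⁻⁴)(+0.6)+(7.5 × 10⁻⁴)(+0.87) = 5.3 × 10⁻⁴ → stable
  81–143 m: −αΔT+βΔS = −(2 × 10⁻⁴)(+1.9)+(7.5 × 10⁻⁴)(-0.57) = -8.1 × 10⁻⁴ → UNSTABLE
The 81–143 m interval has Δρ < 0: lighter water underlies denser water.

81–143 m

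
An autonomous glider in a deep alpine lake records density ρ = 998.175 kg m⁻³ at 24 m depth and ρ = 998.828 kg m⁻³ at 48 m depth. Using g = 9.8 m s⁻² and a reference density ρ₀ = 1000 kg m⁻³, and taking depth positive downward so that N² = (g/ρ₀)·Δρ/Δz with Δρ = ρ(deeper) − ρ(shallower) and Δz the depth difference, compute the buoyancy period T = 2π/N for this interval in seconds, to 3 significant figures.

385 s

Δρ = 998.828 − 998.175 = 0.653 kg m⁻³ over Δz = 48 − 24 = 24 m.
N² = (9.8/1000) × (0.653/24) = 2.6664 × 10⁻⁴ s⁻².
N = √(2.6664 × 10⁻⁴) = 0.016329 rad s⁻¹, so T = 2π/N = 384.79 s ≈ 385 s.
A positive N² confirms static stability across the interval.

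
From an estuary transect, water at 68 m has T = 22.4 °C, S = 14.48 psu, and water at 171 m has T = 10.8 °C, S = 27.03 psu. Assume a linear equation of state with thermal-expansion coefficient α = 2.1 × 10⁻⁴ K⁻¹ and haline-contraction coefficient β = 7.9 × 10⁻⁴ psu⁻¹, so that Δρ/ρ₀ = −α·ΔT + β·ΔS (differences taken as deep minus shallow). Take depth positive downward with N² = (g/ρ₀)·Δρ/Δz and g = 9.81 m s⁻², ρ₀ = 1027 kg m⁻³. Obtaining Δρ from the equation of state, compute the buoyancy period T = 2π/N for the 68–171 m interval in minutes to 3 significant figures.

ΔT = -11.6 K, ΔS = +12.55 psu (deep − shallow).
Δρ/ρ₀ = −αΔT + βΔS = 2.436 × 10⁻³ + 9.9145 × 10⁻³ = 0.0123505, so Δρ ≈ 12.68 kg m⁻³.
N² = (g/ρ₀)·Δρ/Δz = g·(Δρ/ρ₀)/Δz = 9.81 × 0.0123505 / 103 = 1.1763 × 10⁻³ s⁻².
N = √(1.1763 × 10⁻³) = 0.034297 rad s⁻¹ → T = 2π/N = 183.20 s = 3.0533 min ≈ 3.05 min.

3.05 min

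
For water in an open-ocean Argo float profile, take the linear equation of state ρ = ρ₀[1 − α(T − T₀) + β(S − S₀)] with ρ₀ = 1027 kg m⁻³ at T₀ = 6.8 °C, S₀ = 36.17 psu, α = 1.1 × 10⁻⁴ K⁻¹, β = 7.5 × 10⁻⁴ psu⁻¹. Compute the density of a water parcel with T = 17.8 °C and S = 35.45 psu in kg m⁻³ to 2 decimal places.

T − T₀ = +11.0 K, S − S₀ = -0.72 psu.
Bracket = 1 − α·(+11.0) + β·(-0.72) = 1 + (-1.75 × 10⁻³) = 0.9982500.
ρ = 1027 × 0.9982500 = 1025.20 kg m⁻³.

1025.20 kg m⁻³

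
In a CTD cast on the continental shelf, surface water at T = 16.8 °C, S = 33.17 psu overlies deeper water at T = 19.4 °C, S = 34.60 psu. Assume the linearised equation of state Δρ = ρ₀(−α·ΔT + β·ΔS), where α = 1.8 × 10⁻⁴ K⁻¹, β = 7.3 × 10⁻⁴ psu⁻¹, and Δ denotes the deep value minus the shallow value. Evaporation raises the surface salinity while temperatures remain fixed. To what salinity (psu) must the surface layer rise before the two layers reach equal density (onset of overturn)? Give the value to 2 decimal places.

Neutral buoyancy requires −α(T_deep − T_surf) + β(S_deep − S_surf′) = 0.
S_surf′ = S_deep − (α/β)·ΔT = 34.60 − (1.8 × 10⁻⁴/7.3 × 10⁻⁴)·(+2.6) = 33.9589 psu.
Increase required: 33.9589 − 33.17 = 0.7889 psu.

33.96 psu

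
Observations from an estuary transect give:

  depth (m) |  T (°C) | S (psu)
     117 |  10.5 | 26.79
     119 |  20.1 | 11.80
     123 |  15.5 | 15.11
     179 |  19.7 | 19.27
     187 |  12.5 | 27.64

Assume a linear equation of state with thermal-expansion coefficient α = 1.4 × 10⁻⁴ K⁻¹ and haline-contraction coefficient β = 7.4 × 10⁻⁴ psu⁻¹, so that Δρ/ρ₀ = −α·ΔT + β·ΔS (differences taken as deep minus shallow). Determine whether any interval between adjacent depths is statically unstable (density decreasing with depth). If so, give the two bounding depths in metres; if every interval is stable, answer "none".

Evaluate Δρ/ρ₀ = −αΔT + βΔS across each adjacent pair:
  117–119 m: −αΔT+βΔS = −(1.4 × 10⁻⁴)(+9.6)+(7.4 × 10⁻⁴)(-14.99) = -0.012 → UNSTABLE
  119–123 m: −αΔT+βΔS = −(1.4 × 10⁻⁴)(-4.6)+(7.4 × 10⁻⁴)(+3.31) = 3.1 × 10⁻³ → stable
  123–179 m: −αΔT+βΔS = −(1.4 × 10⁻⁴)(+4.2)+(7.4 × 10⁻⁴)(+4.16) = 2.5 × 10⁻³ → stable
  179–187 m: −αΔT+βΔS = −(1.4 × 10⁻⁴)(-7.2)+(7.4 × 10⁻⁴)(+8.37) = 7.2 × 10⁻³ → stable
The 117–119 m interval has Δρ < 0: lighter water underlies denser water.

117–119 m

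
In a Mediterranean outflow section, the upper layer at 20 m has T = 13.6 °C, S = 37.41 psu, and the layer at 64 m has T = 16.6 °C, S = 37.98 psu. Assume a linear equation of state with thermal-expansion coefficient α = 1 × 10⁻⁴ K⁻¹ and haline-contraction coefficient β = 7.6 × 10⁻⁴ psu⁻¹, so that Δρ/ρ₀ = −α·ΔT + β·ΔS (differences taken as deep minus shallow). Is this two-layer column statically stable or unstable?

stable

ΔT = 16.6 − 13.6 = +3.0 K and ΔS = 37.98 − 37.41 = +0.57 psu (deep − shallow).
−αΔT = -3.00 × 10⁻⁴; βΔS = 4.332 × 10⁻⁴; sum Δρ/ρ₀ = 1.332 × 10⁻⁴.
Δρ/ρ₀ > 0, so Δρ > 0: deeper water is denser → statically stable.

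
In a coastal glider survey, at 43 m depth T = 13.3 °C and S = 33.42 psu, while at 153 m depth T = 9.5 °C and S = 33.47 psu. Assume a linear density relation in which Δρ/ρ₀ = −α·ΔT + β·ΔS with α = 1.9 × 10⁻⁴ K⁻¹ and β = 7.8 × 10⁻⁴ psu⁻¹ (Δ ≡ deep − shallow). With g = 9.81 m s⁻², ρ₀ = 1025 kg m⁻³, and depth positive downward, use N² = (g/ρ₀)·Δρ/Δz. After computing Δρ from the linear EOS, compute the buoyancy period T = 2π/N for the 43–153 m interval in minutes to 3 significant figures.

12.7 min

ΔT = -3.8 K, ΔS = +0.05 psu (deep − shallow).
Δρ/ρ₀ = −αΔT + βΔS = 7.22 × 10⁻⁴ + 3.90 × 10⁻⁵ = 7.61 × 10⁻⁴, so Δρ ≈ 0.7800 kg m⁻³.
N² = (g/ρ₀)·Δρ/Δz = g·(Δρ/ρ₀)/Δz = 9.81 × 7.61 × 10⁻⁴ / 110 = 6.7867 × 10⁻⁵ s⁻².
N = √(6.7867 × 10⁻⁵) = 8.2381 × 10⁻³ rad s⁻¹ → T = 2π/N = 762.70 s = 12.712 min ≈ 12.7 min.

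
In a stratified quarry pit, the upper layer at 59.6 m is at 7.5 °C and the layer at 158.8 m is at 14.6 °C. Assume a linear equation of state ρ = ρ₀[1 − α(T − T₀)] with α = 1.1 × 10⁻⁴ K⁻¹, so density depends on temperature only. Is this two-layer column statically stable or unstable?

unstable

ΔT = 14.6 − 7.5 = +7.1 K, so Δρ/ρ₀ = −αΔT = -7.81 × 10⁻⁴.
Δρ/ρ₀ < 0, so Δρ < 0: deeper water is lighter → statically unstable; the column would overturn.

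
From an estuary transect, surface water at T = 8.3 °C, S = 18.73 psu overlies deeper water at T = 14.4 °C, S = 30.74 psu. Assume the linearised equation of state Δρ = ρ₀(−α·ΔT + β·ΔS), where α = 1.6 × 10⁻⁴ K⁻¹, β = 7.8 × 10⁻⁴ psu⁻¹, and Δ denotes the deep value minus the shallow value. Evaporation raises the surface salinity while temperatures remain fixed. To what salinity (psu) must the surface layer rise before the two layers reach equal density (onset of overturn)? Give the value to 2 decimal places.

Neutral buoyancy requires −α(T_deep − T_surf) + β(S_deep − S_surf′) = 0.
S_surf′ = S_deep − (α/β)·ΔT = 30.74 − (1.6 × 10⁻⁴/7.8 × 10⁻⁴)·(+6.1) = 29.4887 psu.
Increase required: 29.4887 − 18.73 = 10.7587 psu.

29.49 psu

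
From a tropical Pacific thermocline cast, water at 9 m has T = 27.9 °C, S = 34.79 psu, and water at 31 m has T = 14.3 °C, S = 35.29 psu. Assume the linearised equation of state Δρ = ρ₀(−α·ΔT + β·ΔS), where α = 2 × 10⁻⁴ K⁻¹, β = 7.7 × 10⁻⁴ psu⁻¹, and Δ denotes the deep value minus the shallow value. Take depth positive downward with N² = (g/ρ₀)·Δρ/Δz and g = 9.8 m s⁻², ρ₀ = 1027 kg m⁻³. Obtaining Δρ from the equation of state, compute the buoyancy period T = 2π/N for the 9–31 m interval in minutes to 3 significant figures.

ΔT = -13.6 K, ΔS = +0.50 psu (deep − shallow).
Δρ/ρ₀ = −αΔT + βΔS = 2.72 × 10⁻³ + 3.85 × 10⁻⁴ = 3.105 × 10⁻³, so Δρ ≈ 3.189 kg m⁻³.
N² = (g/ρ₀)·Δρ/Δz = g·(Δρ/ρ₀)/Δz = 9.8 × 3.105 × 10⁻³ / 22 = 1.3831 × 10⁻³ s⁻².
N = √(1.3831 × 10⁻³) = 0.037190 rad s⁻¹ → T = 2π/N = 168.95 s = 2.8158 min ≈ 2.82 min.

2.82 min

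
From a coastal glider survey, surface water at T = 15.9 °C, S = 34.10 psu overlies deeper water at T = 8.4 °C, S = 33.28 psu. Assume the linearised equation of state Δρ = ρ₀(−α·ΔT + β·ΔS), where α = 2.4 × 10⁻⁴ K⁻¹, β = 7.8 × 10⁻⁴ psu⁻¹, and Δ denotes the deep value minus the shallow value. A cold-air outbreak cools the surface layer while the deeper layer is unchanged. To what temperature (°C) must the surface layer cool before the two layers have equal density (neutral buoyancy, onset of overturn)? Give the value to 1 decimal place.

11.1 °C

Neutral buoyancy requires Δρ = 0, i.e. −α(T_deep − T_surf′) + β(S_deep − S_surf) = 0.
T_surf′ = T_deep − (β/α)·ΔS = 8.4 − (7.8 × 10⁻⁴/2.4 × 10⁻⁴)·(-0.82) = 11.065 °C.
Cooling required: 15.9 − (11.065) = 4.835 °C.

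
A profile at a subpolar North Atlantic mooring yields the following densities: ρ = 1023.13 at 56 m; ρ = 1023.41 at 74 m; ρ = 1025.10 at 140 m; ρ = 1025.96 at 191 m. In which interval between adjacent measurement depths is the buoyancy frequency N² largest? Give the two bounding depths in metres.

Compute the density gradient over each adjacent pair:
  56–74 m: Δρ/Δz = 0.28/18 = 0.016 kg m⁻⁴
  74–140 m: Δρ/Δz = 1.69/66 = 0.026 kg m⁻⁴
  140–191 m: Δρ/Δz = 0.86/51 = 0.017 kg m⁻⁴
The largest gradient is in the 74–140 m interval — the pycnocline.

74–140 m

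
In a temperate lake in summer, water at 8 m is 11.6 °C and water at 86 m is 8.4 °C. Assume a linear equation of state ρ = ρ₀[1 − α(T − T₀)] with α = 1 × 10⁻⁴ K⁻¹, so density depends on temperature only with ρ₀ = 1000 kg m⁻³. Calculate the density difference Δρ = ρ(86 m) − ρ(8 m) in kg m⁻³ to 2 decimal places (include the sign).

ΔT = -3.2 K, Δρ/ρ₀ = −αΔT = 3.20 × 10⁻⁴.
Δρ = 1000 × (3.20 × 10⁻⁴) = +0.32 kg m⁻³.
Positive Δρ: denser below, stable.

+0.32 kg m⁻³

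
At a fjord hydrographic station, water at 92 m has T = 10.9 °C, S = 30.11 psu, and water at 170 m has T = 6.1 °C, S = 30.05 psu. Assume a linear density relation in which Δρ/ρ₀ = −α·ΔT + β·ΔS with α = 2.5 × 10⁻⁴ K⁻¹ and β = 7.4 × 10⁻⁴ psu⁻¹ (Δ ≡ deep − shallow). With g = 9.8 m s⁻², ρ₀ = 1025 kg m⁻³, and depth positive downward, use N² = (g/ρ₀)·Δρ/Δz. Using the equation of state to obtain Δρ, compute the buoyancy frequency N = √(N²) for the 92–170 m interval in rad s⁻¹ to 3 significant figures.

0.0120 rad s⁻¹

ΔT = -4.8 K, ΔS = -0.06 psu (deep − shallow).
Δρ/ρ₀ = −αΔT + βΔS = 1.20 × 10⁻³ − 4.44 × 10⁻⁵ = 1.1556 × 10⁻³, so Δρ ≈ 1.184 kg m⁻³.
N² = (g/ρ₀)·Δρ/Δz = g·(Δρ/ρ₀)/Δz = 9.8 × 1.1556 × 10⁻³ / 78 = 1.4519 × 10⁻⁴ s⁻².
N = √(1.4519 × 10⁻⁴) = 0.012049 rad s⁻¹ ≈ 0.0120 rad s⁻¹.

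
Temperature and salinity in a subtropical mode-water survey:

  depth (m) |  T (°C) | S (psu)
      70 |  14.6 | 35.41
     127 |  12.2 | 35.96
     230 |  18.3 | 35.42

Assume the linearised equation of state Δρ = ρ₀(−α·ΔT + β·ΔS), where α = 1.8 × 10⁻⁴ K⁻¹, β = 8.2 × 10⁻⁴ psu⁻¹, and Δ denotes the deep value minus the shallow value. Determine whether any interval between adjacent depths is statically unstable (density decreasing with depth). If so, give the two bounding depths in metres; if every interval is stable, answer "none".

Evaluate Δρ/ρ₀ = −αΔT + βΔS across each adjacent pair:
  70–127 m: −αΔT+βΔS = −(1.8 × 10⁻⁴)(-2.4)+(8.2 × 10⁻⁴)(+0.55) = 8.8 × 10⁻⁴ → stable
  127–230 m: −αΔT+βΔS = −(1.8 × 10⁻⁴)(+6.1)+(8.2 × 10⁻⁴)(-0.54) = -1.5 × 10⁻³ → UNSTABLE
The 127–230 m interval has Δρ < 0: lighter water underlies denser water.

127–230 m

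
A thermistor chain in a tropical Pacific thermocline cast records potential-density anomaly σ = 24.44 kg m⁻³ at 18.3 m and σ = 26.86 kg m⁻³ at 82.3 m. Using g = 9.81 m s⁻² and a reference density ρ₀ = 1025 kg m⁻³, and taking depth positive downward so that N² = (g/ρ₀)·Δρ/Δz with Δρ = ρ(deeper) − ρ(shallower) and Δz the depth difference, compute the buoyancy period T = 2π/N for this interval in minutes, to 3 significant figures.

Δρ = 1026.86 − 1024.44 = 2.42 kg m⁻³ over Δz = 82.3 − 18.3 = 64 m.
N² = (9.81/1025) × (2.42/64) = 3.6189 × 10⁻⁴ s⁻².
N = √(3.6189 × 10⁻⁴) = 0.019023 rad s⁻¹, so T = 2π/N = 330.29 s = 5.5048 min ≈ 5.50 min.
Since Δρ > 0 the layer is stably stratified.

5.50 min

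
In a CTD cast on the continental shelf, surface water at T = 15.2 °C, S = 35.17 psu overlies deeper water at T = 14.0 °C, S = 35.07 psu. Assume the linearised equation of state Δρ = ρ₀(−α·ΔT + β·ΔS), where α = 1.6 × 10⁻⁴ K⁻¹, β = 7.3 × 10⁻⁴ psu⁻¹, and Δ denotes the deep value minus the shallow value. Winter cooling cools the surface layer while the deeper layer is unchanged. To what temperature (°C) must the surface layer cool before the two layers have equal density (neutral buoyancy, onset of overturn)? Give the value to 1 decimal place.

14.5 °C

Neutral buoyancy requires Δρ = 0, i.e. −α(T_deep − T_surf′) + β(S_deep − S_surf) = 0.
T_surf′ = T_deep − (β/α)·ΔS = 14.0 − (7.3 × 10⁻⁴/1.6 × 10⁻⁴)·(-0.10) = 14.456 °C.
Cooling required: 15.2 − (14.456) = 0.744 °C.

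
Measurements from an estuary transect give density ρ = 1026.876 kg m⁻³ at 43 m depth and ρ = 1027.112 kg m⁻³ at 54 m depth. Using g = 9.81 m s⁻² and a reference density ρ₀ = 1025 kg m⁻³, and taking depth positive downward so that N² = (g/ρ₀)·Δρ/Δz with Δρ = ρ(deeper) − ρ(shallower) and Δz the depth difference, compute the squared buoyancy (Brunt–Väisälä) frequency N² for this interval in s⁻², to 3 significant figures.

2.05 × 10⁻⁴ s⁻²

Δρ = 1027.112 − 1026.876 = 0.236 kg m⁻³ over Δz = 54 − 43 = 11 m.
N² = (9.81/1025) × (0.236/11) = 2.0534 × 10⁻⁴ s⁻² ≈ 2.05 × 10⁻⁴ s⁻².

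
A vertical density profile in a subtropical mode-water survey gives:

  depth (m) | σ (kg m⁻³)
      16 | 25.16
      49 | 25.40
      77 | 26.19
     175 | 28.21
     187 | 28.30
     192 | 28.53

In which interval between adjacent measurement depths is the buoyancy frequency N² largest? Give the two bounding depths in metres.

187–192 m

Compute the density gradient over each adjacent pair:
  16–49 m: Δρ/Δz = 0.24/33 = 7.3 × 10⁻³ kg m⁻⁴
  49–77 m: Δρ/Δz = 0.79/28 = 0.028 kg m⁻⁴
  77–175 m: Δρ/Δz = 2.02/98 = 0.021 kg m⁻⁴
  175–187 m: Δρ/Δz = 0.09/12 = 7.5 × 10⁻³ kg m⁻⁴
  187–192 m: Δρ/Δz = 0.23/5 = 0.046 kg m⁻⁴
The largest gradient is in the 187–192 m interval — the pycnocline.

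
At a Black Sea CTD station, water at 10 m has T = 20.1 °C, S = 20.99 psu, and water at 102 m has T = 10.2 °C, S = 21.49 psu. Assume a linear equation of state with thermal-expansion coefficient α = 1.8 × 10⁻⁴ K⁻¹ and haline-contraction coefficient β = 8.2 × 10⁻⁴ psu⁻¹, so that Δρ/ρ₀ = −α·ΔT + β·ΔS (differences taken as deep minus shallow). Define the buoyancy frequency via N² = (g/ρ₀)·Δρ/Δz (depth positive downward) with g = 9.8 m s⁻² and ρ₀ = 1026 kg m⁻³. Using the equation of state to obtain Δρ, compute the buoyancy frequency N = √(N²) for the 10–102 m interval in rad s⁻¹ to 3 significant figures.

ΔT = -9.9 K, ΔS = +0.50 psu (deep − shallow).
Δρ/ρ₀ = −αΔT + βΔS = 1.782 × 10⁻³ + 4.10 × 10⁻⁴ = 2.192 × 10⁻³, so Δρ ≈ 2.249 kg m⁻³.
N² = (g/ρ₀)·Δρ/Δz = g·(Δρ/ρ₀)/Δz = 9.8 × 2.192 × 10⁻³ / 92 = 2.3350 × 10⁻⁴ s⁻².
N = √(2.3350 × 10⁻⁴) = 0.015281 rad s⁻¹ ≈ 0.0153 rad s⁻¹.

0.0153 rad s⁻¹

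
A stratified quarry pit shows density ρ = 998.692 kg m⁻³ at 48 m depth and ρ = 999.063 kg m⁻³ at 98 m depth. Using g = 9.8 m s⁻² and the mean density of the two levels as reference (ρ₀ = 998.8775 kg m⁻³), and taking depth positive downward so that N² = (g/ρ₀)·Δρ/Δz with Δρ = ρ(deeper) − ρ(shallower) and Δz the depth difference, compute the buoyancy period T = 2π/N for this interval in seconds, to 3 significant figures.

736 s

Δρ = 999.063 − 998.692 = 0.371 kg m⁻³ over Δz = 98 − 48 = 50 m.
N² = (9.8/998.8775) × (0.371/50) = 7.2798 × 10⁻⁵ s⁻².
N = √(7.2798 × 10⁻⁵) = 8.5322 × 10⁻³ rad s⁻¹, so T = 2π/N = 736.41 s ≈ 736 s.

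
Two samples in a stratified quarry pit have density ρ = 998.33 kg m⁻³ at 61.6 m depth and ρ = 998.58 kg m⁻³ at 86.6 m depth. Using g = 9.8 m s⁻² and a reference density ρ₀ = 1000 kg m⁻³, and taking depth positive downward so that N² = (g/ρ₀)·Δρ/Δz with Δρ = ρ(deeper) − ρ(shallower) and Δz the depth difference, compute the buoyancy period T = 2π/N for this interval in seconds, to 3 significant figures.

635 s

Δρ = 998.58 − 998.33 = 0.25 kg m⁻³ over Δz = 86.6 − 61.6 = 25 m.
N² = (9.8/1000) × (0.25/25) = 9.8000 × 10⁻⁵ s⁻².
N = √(9.8000 × 10⁻⁵) = 9.8995 × 10⁻³ rad s⁻¹, so T = 2π/N = 634.70 s ≈ 635 s.
A positive N² confirms static stability across the interval.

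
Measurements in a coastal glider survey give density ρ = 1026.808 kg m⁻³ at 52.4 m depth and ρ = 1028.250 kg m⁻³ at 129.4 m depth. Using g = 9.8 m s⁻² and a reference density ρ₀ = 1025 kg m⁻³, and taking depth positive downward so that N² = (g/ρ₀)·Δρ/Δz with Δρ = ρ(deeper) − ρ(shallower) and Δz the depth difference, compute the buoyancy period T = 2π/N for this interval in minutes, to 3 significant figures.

Δρ = 1028.250 − 1026.808 = 1.442 kg m⁻³ over Δz = 129.4 − 52.4 = 77 m.
N² = (9.8/1025) × (1.442/77) = 1.7905 × 10⁻⁴ s⁻².
N = √(1.7905 × 10⁻⁴) = 0.013381 rad s⁻¹, so T = 2π/N = 469.56 s = 7.8260 min ≈ 7.83 min.
Since Δρ > 0 the layer is stably stratified.

7.83 min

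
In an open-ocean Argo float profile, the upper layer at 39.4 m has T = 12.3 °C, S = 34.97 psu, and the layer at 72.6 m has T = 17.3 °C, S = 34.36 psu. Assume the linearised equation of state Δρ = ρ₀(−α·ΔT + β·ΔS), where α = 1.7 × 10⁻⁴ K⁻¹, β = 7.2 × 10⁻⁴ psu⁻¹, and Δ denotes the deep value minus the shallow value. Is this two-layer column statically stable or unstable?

ΔT = 17.3 − 12.3 = +5.0 K and ΔS = 34.36 − 34.97 = -0.61 psu (deep − shallow).
−αΔT = -8.50 × 10⁻⁴; βΔS = -4.392 × 10⁻⁴; sum Δρ/ρ₀ = -1.2892 × 10⁻³.
Δρ/ρ₀ < 0, so Δρ < 0: deeper water is lighter → statically unstable; the column would overturn.

unstable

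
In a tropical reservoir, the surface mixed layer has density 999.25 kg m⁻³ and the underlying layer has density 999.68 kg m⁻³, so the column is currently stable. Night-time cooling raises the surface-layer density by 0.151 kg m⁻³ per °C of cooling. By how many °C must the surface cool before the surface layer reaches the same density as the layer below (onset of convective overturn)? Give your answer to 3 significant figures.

Density deficit of the surface layer: 999.68 − 999.25 = 0.43 kg m⁻³.
Required change = 0.43 / 0.151 = 2.85 °C.

2.85 °C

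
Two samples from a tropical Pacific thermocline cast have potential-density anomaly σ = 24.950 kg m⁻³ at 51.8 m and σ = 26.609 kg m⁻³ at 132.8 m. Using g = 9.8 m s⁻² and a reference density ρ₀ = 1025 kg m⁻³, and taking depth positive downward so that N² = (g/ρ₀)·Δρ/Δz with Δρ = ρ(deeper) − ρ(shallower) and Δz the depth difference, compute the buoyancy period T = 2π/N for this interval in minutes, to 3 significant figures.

Δρ = 1026.609 − 1024.950 = 1.659 kg m⁻³ over Δz = 132.8 − 51.8 = 81 m.
N² = (9.8/1025) × (1.659/81) = 1.9582 × 10⁻⁴ s⁻².
N = √(1.9582 × 10⁻⁴) = 0.013994 rad s⁻¹, so T = 2π/N = 448.99 s = 7.4832 min ≈ 7.48 min.

7.48 min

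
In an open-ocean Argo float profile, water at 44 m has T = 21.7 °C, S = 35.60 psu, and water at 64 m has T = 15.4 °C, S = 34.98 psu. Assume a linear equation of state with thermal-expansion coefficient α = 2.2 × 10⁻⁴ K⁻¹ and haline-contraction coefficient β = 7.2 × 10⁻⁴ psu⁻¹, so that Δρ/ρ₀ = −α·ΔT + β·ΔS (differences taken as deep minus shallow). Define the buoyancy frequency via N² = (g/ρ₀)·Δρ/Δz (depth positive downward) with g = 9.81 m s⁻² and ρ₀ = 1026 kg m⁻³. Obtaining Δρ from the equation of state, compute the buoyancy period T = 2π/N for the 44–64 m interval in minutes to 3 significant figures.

4.88 min

ΔT = -6.3 K, ΔS = -0.62 psu (deep − shallow).
Δρ/ρ₀ = −αΔT + βΔS = 1.386 × 10⁻³ − 4.464 × 10⁻⁴ = 9.396 × 10⁻⁴, so Δρ ≈ 0.9640 kg m⁻³.
N² = (g/ρ₀)·Δρ/Δz = g·(Δρ/ρ₀)/Δz = 9.81 × 9.396 × 10⁻⁴ / 20 = 4.6087 × 10⁻⁴ s⁻².
N = √(4.6087 × 10⁻⁴) = 0.021468 rad s⁻¹ → T = 2π/N = 292.68 s = 4.8780 min ≈ 4.88 min.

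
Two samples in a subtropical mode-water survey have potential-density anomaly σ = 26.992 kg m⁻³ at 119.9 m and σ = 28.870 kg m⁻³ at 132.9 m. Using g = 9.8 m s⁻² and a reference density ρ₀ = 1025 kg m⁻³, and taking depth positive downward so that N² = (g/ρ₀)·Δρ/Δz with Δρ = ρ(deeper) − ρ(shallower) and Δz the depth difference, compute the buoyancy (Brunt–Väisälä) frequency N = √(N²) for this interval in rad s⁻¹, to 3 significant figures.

0.0372 rad s⁻¹

Δρ = 1028.870 − 1026.992 = 1.878 kg m⁻³ over Δz = 132.9 − 119.9 = 13 m.
N² = (9.8/1025) × (1.878/13) = 1.3812 × 10⁻³ s⁻².
N = √(1.3812 × 10⁻³) = 0.037164 rad s⁻¹ ≈ 0.0372 rad s⁻¹.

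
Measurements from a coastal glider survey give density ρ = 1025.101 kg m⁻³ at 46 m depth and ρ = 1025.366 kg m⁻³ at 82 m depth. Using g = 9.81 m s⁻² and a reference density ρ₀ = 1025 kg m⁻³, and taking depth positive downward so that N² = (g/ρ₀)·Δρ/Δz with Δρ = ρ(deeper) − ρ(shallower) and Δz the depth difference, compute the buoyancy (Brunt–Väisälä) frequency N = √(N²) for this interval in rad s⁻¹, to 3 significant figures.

8.39 × 10⁻³ rad s⁻¹

Δρ = 1025.366 − 1025.101 = 0.265 kg m⁻³ over Δz = 82 − 46 = 36 m.
N² = (9.81/1025) × (0.265/36) = 7.0451 × 10⁻⁵ s⁻².
N = √(7.0451 × 10⁻⁵) = 8.3935 × 10⁻³ rad s⁻¹ ≈ 8.39 × 10⁻³ rad s⁻¹.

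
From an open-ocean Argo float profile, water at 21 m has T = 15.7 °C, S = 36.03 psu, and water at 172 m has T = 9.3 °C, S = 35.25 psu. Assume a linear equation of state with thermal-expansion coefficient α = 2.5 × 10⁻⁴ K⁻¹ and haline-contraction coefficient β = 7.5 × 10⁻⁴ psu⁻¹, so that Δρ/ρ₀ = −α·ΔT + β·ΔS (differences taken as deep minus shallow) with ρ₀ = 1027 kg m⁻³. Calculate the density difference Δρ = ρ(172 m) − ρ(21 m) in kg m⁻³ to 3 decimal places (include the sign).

+1.042 kg m⁻³

ΔT = -6.4 K, ΔS = -0.78 psu (deep − shallow).
Δρ/ρ₀ = −(2.5 × 10⁻⁴)(-6.4) + (7.5 × 10⁻⁴)(-0.78) = 1.015 × 10⁻³.
Δρ = 1027 × (1.015 × 10⁻³) = +1.042 kg m⁻³.
Positive Δρ: denser below, stable.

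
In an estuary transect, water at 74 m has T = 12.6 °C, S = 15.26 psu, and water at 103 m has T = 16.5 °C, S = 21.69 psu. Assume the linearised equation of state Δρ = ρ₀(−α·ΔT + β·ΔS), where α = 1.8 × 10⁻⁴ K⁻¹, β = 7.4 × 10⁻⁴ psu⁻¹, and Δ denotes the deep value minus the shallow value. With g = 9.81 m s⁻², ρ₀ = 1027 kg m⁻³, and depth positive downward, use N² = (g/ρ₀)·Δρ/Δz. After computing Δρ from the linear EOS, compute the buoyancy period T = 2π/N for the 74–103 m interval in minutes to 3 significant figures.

2.83 min

ΔT = +3.9 K, ΔS = +6.43 psu (deep − shallow).
Δρ/ρ₀ = −αΔT + βΔS = -7.02 × 10⁻⁴ + 4.7582 × 10⁻³ = 4.0562 × 10⁻³, so Δρ ≈ 4.166 kg m⁻³.
N² = (g/ρ₀)·Δρ/Δz = g·(Δρ/ρ₀)/Δz = 9.81 × 4.0562 × 10⁻³ / 29 = 1.3721 × 10⁻³ s⁻².
N = √(1.3721 × 10⁻³) = 0.037042 rad s⁻¹ → T = 2π/N = 169.62 s = 2.8270 min ≈ 2.83 min.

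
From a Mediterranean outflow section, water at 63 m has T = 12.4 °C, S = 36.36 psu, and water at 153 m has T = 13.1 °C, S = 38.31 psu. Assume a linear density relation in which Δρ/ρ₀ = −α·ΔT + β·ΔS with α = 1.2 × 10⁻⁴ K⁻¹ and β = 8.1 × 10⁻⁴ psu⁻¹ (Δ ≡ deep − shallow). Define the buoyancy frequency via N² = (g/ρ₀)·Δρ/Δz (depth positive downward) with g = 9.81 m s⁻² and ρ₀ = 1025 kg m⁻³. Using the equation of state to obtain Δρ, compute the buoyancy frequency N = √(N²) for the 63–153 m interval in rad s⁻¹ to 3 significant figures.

0.0128 rad s⁻¹

ΔT = +0.7 K, ΔS = +1.95 psu (deep − shallow).
Δρ/ρ₀ = −αΔT + βΔS = -8.40 × 10⁻⁵ + 1.5795 × 10⁻³ = 1.4955 × 10⁻³, so Δρ ≈ 1.533 kg m⁻³.
N² = (g/ρ₀)·Δρ/Δz = g·(Δρ/ρ₀)/Δz = 9.81 × 1.4955 × 10⁻³ / 90 = 1.6301 × 10⁻⁴ s⁻².
N = √(1.6301 × 10⁻⁴) = 0.012768 rad s⁻¹ ≈ 0.0128 rad s⁻¹.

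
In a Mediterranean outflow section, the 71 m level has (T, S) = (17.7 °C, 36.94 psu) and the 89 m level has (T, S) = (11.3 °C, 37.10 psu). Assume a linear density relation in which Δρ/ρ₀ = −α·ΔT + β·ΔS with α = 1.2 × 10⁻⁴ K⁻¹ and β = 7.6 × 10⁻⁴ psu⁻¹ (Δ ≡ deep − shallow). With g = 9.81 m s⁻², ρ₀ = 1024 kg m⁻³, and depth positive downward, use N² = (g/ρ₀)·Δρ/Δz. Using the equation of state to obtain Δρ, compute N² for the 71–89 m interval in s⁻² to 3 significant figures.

4.85 × 10⁻⁴ s⁻²

ΔT = -6.4 K, ΔS = +0.16 psu (deep − shallow).
Δρ/ρ₀ = −αΔT + βΔS = 7.68 × 10⁻⁴ + 1.216 × 10⁻⁴ = 8.896 × 10⁻⁴, so Δρ ≈ 0.9110 kg m⁻³.
N² = (g/ρ₀)·Δρ/Δz = g·(Δρ/ρ₀)/Δz = 9.81 × 8.896 × 10⁻⁴ / 18 = 4.8483 × 10⁻⁴ s⁻² ≈ 4.85 × 10⁻⁴ s⁻².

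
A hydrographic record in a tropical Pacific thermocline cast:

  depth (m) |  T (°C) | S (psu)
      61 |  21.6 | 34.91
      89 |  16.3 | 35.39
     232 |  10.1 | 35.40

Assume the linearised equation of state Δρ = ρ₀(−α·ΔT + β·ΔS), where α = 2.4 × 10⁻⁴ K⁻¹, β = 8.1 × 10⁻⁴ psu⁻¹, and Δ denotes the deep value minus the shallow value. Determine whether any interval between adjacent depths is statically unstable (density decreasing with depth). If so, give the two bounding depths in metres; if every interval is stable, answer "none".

Evaluate Δρ/ρ₀ = −αΔT + βΔS across each adjacent pair:
  61–89 m: −αΔT+βΔS = −(2.4 × 10⁻⁴)(-5.3)+(8.1 × 10⁻⁴)(+0.48) = 1.7 × 10⁻³ → stable
  89–232 m: −αΔT+βΔS = −(2.4 × 10⁻⁴)(-6.2)+(8.1 × 10⁻⁴)(+0.01) = 1.5 × 10⁻³ → stable
Every interval has Δρ > 0: the column is stably stratified throughout.

none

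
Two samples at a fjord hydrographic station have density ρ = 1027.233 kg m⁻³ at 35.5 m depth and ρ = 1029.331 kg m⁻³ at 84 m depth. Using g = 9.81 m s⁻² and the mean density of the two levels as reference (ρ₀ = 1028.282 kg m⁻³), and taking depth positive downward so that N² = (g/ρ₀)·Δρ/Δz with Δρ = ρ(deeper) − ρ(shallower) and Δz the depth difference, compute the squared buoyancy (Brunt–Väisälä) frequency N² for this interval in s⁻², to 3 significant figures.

Δρ = 1029.331 − 1027.233 = 2.098 kg m⁻³ over Δz = 84 − 35.5 = 48.5 m.
N² = (9.81/1028.282) × (2.098/48.5) = 4.1269 × 10⁻⁴ s⁻² ≈ 4.13 × 10⁻⁴ s⁻².

4.13 × 10⁻⁴ s⁻²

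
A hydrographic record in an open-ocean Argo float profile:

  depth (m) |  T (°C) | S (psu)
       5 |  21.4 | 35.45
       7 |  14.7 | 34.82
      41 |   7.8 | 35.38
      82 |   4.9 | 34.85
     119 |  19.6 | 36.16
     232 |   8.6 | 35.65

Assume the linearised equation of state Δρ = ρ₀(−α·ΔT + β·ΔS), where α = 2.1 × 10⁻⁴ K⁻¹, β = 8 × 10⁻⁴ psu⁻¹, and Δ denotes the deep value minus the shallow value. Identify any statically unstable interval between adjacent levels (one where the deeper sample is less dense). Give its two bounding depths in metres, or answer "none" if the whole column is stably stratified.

82–119 m

Evaluate Δρ/ρ₀ = −αΔT + βΔS across each adjacent pair:
  5–7 m: −αΔT+βΔS = −(2.1 × 10⁻⁴)(-6.7)+(8 × 10⁻⁴)(-0.63) = 9.0 × 10⁻⁴ → stable
  7–41 m: −αΔT+βΔS = −(2.1 × 10⁻⁴)(-6.9)+(8 × 10⁻⁴)(+0.56) = 1.9 × 10⁻³ → stable
  41–82 m: −αΔT+βΔS = −(2.1 × 10⁻⁴)(-2.9)+(8 × 10⁻⁴)(-0.53) = 1.8 × 10⁻⁴ → stable
  82–119 m: −αΔT+βΔS = −(2.1 × 10⁻⁴)(+14.7)+(8 × 10⁻⁴)(+1.31) = -2.0 × 10⁻³ → UNSTABLE
  119–232 m: −αΔT+βΔS = −(2.1 × 10⁻⁴)(-11.0)+(8 × 10⁻⁴)(-0.51) = 1.9 × 10⁻³ → stable
The 82–119 m interval has Δρ < 0: lighter water underlies denser water.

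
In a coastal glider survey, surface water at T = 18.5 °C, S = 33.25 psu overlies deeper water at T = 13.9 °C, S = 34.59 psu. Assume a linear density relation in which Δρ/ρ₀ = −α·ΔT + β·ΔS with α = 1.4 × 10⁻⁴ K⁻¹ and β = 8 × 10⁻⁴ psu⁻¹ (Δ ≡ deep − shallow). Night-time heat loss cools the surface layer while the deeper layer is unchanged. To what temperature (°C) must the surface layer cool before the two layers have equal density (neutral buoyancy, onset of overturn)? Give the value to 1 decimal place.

Neutral buoyancy requires Δρ = 0, i.e. −α(T_deep − T_surf′) + β(S_deep − S_surf) = 0.
T_surf′ = T_deep − (β/α)·ΔS = 13.9 − (8 × 10⁻⁴/1.4 × 10⁻⁴)·(+1.34) = 6.243 °C.
Cooling required: 18.5 − (6.243) = 12.257 °C.

6.2 °C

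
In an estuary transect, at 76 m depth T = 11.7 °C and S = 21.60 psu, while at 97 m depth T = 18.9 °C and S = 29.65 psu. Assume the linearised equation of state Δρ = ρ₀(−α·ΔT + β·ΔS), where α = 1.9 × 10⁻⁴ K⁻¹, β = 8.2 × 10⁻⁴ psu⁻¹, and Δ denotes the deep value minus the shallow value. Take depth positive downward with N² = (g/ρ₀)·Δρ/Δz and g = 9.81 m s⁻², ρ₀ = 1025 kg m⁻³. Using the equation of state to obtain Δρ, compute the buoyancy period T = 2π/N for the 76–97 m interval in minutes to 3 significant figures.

ΔT = +7.2 K, ΔS = +8.05 psu (deep − shallow).
Δρ/ρ₀ = −αΔT + βΔS = -1.368 × 10⁻³ + 6.601 × 10⁻³ = 5.233 × 10⁻³, so Δρ ≈ 5.364 kg m⁻³.
N² = (g/ρ₀)·Δρ/Δz = g·(Δρ/ρ₀)/Δz = 9.81 × 5.233 × 10⁻³ / 21 = 2.4446 × 10⁻³ s⁻².
N = √(2.4446 × 10⁻³) = 0.049443 rad s⁻¹ → T = 2π/N = 127.08 s = 2.1180 min ≈ 2.12 min.

2.12 min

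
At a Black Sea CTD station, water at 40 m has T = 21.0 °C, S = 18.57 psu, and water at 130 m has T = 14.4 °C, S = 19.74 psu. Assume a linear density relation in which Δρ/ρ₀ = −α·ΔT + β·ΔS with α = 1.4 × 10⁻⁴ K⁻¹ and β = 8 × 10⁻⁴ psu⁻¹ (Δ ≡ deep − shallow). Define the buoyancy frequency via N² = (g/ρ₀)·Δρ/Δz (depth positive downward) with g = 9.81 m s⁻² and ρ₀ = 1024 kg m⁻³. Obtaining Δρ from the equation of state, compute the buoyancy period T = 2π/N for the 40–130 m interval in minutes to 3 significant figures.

ΔT = -6.6 K, ΔS = +1.17 psu (deep − shallow).
Δρ/ρ₀ = −αΔT + βΔS = 9.24 × 10⁻⁴ + 9.36 × 10⁻⁴ = 1.86 × 10⁻³, so Δρ ≈ 1.905 kg m⁻³.
N² = (g/ρ₀)·Δρ/Δz = g·(Δρ/ρ₀)/Δz = 9.81 × 1.86 × 10⁻³ / 90 = 2.0274 × 10⁻⁴ s⁻².
N = √(2.0274 × 10⁻⁴) = 0.014239 rad s⁻¹ → T = 2π/N = 441.27 s = 7.3545 min ≈ 7.35 min.

7.35 min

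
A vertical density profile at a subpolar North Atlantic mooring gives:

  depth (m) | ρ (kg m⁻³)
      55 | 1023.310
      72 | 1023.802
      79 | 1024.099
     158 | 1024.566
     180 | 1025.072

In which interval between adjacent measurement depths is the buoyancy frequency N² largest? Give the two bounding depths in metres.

Compute the density gradient over each adjacent pair:
  55–72 m: Δρ/Δz = 0.492/17 = 0.029 kg m⁻⁴
  72–79 m: Δρ/Δz = 0.297/7 = 0.042 kg m⁻⁴
  79–158 m: Δρ/Δz = 0.467/79 = 5.9 × 10⁻³ kg m⁻⁴
  158–180 m: Δρ/Δz = 0.506/22 = 0.023 kg m⁻⁴
The largest gradient is in the 72–79 m interval — the pycnocline.

72–79 m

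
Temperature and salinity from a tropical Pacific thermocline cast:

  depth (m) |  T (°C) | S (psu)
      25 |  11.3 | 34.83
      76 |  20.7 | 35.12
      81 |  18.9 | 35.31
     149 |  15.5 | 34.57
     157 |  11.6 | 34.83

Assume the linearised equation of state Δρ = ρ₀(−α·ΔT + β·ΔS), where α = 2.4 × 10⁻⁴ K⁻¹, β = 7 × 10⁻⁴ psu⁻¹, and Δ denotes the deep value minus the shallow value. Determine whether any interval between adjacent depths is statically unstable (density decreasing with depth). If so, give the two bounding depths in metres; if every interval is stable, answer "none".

25–76 m

Evaluate Δρ/ρ₀ = −αΔT + βΔS across each adjacent pair:
  25–76 m: −αΔT+βΔS = −(2.4 × 10⁻⁴)(+9.4)+(7 × 10⁻⁴)(+0.29) = -2.1 × 10⁻³ → UNSTABLE
  76–81 m: −αΔT+βΔS = −(2.4 × 10⁻⁴)(-1.8)+(7 × 10⁻⁴)(+0.19) = 5.7 × 10⁻⁴ → stable
  81–149 m: −αΔT+βΔS = −(2.4 × 10⁻⁴)(-3.4)+(7 × 10⁻⁴)(-0.74) = 3.0 × 10⁻⁴ → stable
  149–157 m: −αΔT+βΔS = −(2.4 × 10⁻⁴)(-3.9)+(7 × 10⁻⁴)(+0.26) = 1.1 × 10⁻³ → stable
The 25–76 m interval has Δρ < 0: lighter water underlies denser water.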